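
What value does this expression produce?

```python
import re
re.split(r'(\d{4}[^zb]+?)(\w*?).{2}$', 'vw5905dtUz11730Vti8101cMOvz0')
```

The pattern matches exactly 4 of a digit, then one or more of any character except [zb] (lazy) (captured); then zero or more of a word character (lazy) (captured); then exactly 2 of any character; then anchored at the end.
Matches to split on: at [2:28] → '5905dtUz11730Vti8101cMOvz0'.
`re.split` interleaves the captured-group text with the surrounding fragments.

['vw', '5905d', 'tUz11730Vti8101cMOv', '']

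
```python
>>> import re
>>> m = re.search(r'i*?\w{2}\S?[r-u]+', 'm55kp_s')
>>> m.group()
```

'kp_s'

The match spans [3:7] → 'kp_s'.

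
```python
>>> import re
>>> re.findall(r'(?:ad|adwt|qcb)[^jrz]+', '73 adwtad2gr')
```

['adwtad2g']

Walking the string: at [3:11] → 'adwtad2g'.
`findall` yields the raw match text (1 of them) because the pattern has no groups.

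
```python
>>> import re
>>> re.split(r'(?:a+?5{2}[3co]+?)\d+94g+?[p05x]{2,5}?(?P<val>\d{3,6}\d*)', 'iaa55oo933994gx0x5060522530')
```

The pattern matches one or more of the literal 'a' (lazy), then exactly 2 of a literal '5', then one or more of one of [3co] (lazy) (non-capturing group); then one or more of a digit; then the literal '94', then one or more of the literal 'g' (lazy), then 2 to 5 of one of [p05x] (lazy); then 3 to 6 of a digit, then zero or more of a digit (captured as 'val').
Lazy quantifiers expand one character at a time until the remainder of the pattern can match.
Matches to split on: at [1:27] → 'aa55oo933994gx0x5060522530'.
With a capturing group present, the delimiter's captured portion is kept in the result list.

['i', '5060522530', '']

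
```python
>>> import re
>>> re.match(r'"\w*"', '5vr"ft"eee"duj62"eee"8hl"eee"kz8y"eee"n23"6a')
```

`re.match` only tries the pattern at the start of the string.
Here the pattern fails at index 0, so the call returns None.

None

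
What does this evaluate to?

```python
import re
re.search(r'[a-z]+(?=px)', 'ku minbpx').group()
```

'minb'

The lookaround is zero-width — it requires the adjacent text to match without consuming it, so the asserted text isn't part of the match.
`search` walks the string left to right and returns the first match it finds.
The match spans [3:7] → 'minb'.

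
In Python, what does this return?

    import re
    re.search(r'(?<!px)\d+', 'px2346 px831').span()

(3, 6)

A negative assertion filters positions out without eating any characters.
`search` walks the string left to right and returns the first match it finds.
The match spans [3:6] → '346'.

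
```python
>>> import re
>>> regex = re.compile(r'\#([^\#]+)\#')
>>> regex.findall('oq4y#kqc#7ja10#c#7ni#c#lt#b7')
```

['kqc', 'c', 'c']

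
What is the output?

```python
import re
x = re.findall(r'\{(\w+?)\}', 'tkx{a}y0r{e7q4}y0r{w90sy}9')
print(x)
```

Matches: at [3:6] match '{a}', group 1 = 'a'; at [9:15] match '{e7q4}', group 1 = 'e7q4'; at [18:25] match '{w90sy}', group 1 = 'w90sy'.
One capturing group, so `findall` returns just the captured substring from each match — 3 in all.

['a', 'e7q4', 'w90sy']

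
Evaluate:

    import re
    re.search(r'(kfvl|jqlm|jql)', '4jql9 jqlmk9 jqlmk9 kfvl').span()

`re.search` tries every starting position until one works.
The match spans [1:4] → 'jql'.
Captured: group 1 = 'jql'.

(1, 4)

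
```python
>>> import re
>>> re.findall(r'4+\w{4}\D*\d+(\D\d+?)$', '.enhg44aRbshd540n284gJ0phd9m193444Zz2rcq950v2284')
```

This matches one or more of a literal '4', then exactly 4 of a word character; then zero or more of a non-digit, then one or more of a digit; then a non-digit, then one or more of a digit (lazy) (captured); then anchored at the end.
Scanning left to right: at [31:48] match '444Zz2rcq950v2284', group 1 = 'v2284'.
With a single group, `findall` returns only what that group captured — 1 item.

['v2284']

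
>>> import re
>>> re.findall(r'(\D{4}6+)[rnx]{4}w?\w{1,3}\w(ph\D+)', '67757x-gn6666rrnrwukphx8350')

[('x-gn6666', 'phx')]

This matches exactly 4 of a non-digit, then one or more of the literal '6' (captured); then exactly 4 of one of [rnx], then optionally a literal 'w'; then 1 to 3 of a word character, then a word character; then the literal 'ph', then one or more of a non-digit (captured).
Matches: at [5:23] match 'x-gn6666rrnrwukphx', groups = ('x-gn6666', 'phx').
Multiple groups make `findall` return tuples — one 2-tuple for the one match.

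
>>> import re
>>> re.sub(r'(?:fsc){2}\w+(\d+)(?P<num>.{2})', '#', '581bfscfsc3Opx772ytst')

'581b#st'

Pattern: the literal 'fsc' repeated 2 times, then one or more of a word character; then one or more of a digit (captured); then exactly 2 of any character (captured as 'num').
Matches: at [4:19] → 'fscfsc3Opx772yt'.
Every occurrence is swapped for '#'.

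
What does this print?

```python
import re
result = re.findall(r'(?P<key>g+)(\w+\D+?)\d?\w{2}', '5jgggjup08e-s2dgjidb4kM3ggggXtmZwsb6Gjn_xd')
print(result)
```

[('ggg', 'jup08e-'), ('g', 'jidb4kM3ggggXtmZwsb6Gjn_')]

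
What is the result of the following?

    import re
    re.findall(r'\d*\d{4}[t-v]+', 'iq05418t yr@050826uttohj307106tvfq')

['05418t', '050826utt', '307106tv']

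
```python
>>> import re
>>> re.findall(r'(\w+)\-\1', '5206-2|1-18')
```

The backreference `\1` re-matches whatever the first group consumed, character for character.
Because there's exactly one group, `findall` drops the full match and keeps group 1 from the one hit.

['1']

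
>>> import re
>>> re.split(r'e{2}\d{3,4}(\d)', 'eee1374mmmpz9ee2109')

The pattern matches exactly 2 of a literal 'e', then 3 to 4 of a digit; then a digit (captured).
Matches to split on: at [1:7] → 'ee1374'; at [13:19] → 'ee2109'.
Because the pattern has a capturing group, `split` also inserts each captured text between the pieces.

['e', '4', 'mmmpz9', '9', '']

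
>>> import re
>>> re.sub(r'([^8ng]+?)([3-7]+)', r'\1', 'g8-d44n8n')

'g8-dn8n'

The pattern matches one or more of any character except [8ng] (lazy) (captured); then one or more of a character in [3-7] (captured).
A `+?`/`*?`/`{m,n}?` starts at its minimum and grows only as far as needed for what follows to match.
Matches: at [2:6] → '-d44'.
Each match is replaced using the text its own group 1 captured.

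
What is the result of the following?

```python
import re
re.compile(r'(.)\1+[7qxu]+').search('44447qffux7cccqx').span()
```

After group 1 captures some text, `\1` only succeeds where that same text appears again.
The match spans [0:6] → '44447q'.

(0, 6)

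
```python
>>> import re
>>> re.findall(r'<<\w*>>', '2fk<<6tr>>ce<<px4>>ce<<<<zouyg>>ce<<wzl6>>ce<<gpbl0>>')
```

No capturing groups, so `findall` returns the 5 full match strings.

['<<6tr>>', '<<px4>>', '<<zouyg>>', '<<wzl6>>', '<<gpbl0>>']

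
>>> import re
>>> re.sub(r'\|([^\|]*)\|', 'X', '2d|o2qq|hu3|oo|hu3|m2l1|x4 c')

'2dXhu3Xhu3Xx4 c'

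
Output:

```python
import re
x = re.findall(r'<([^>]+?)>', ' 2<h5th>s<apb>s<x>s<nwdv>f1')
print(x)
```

['h5th', 'apb', 'x', 'nwdv']

Scanning left to right: at [2:8] match '<h5th>', group 1 = 'h5th'; at [9:14] match '<apb>', group 1 = 'apb'; at [15:18] match '<x>', group 1 = 'x'; at [19:25] match '<nwdv>', group 1 = 'nwdv'.
`findall` collects group 1 from each match (4 total).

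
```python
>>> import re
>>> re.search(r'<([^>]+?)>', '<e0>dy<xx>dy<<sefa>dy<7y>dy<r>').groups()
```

('e0',)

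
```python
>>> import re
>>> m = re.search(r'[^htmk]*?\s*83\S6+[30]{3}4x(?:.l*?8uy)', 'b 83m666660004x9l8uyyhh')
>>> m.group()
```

'b 83m666660004x9l8uy'

Pattern: zero or more of any character except [htmk] (lazy); then zero or more of whitespace, then the literal '83'; then a non-whitespace character, then one or more of the literal '6'; then exactly 3 of one of [30], then the literal '4x'; then any character, then zero or more of the literal 'l' (lazy), then the literal '8uy' (non-capturing group).
The match spans [0:20] → 'b 83m666660004x9l8uy'.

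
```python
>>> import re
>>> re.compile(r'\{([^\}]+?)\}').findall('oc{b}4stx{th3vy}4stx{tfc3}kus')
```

['b', 'th3vy', 'tfc3']

Matches: at [2:5] match '{b}', group 1 = 'b'; at [9:16] match '{th3vy}', group 1 = 'th3vy'; at [20:26] match '{tfc3}', group 1 = 'tfc3'.
Because there's exactly one group, `findall` drops the full match and keeps group 1 from each hit.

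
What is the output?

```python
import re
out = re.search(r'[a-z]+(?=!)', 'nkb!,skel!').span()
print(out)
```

(0, 3)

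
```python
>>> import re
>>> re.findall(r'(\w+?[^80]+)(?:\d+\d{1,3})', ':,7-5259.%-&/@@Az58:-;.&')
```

`findall` collects group 1 from the one match (1 total).

['7-5259.%-&/@@Az']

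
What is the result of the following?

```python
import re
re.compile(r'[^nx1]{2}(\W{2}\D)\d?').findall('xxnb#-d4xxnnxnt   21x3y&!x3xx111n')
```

The pattern matches exactly 2 of any character except [nx1]; then exactly 2 of a non-word character, then a non-digit (captured); then optionally a digit.
Matches: at [21:27] match '3y&!x3', group 1 = '&!x'.
One capturing group, so `findall` returns just the captured substring from the one match — 1 in all.

['&!x']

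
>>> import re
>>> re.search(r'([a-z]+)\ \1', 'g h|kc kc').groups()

('kc',)

After group 1 captures some text, `\1` only succeeds where that same text appears again.
`re.search` scans for the first position where the pattern succeeds.
The match spans [4:9] → 'kc kc'.
Captured: group 1 = 'kc'.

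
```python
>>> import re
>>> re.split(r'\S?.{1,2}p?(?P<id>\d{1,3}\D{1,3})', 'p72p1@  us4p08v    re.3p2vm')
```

['', '1@  ', '', '08v  ', '  ', '3p', '2vm']

The pattern matches optionally a non-whitespace character, then 1 to 2 of any character, then optionally a literal 'p'; then 1 to 3 of a digit, then 1 to 3 of a non-digit (captured as 'id').
Matches to split on: at [0:8] → 'p72p1@  '; at [8:17] → 'us4p08v  '; at [19:24] → 're.3p'.
Because the pattern has a capturing group, `split` also inserts each captured text between the pieces.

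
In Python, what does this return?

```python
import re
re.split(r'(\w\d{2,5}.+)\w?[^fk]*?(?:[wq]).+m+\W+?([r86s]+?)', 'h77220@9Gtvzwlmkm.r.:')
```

['', 'h77220@9Gtvz', 'r', '.:']

With a capturing group present, the delimiter's captured portion is kept in the result list.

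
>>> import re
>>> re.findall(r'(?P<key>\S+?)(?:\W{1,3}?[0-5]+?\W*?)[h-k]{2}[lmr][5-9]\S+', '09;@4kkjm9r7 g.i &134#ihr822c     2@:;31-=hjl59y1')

['g.i', '2']

The pattern matches one or more of a non-whitespace character (lazy) (captured as 'key'); then 1 to 3 of a non-word character (lazy), then one or more of a character in [0-5] (lazy), then zero or more of a non-word character (lazy) (non-capturing group); then exactly 2 of a character in [h-k], then one of [lmr], then a character in [5-9]; then one or more of a non-whitespace character.
One capturing group, so `findall` returns just the captured substring from each match — 2 in all.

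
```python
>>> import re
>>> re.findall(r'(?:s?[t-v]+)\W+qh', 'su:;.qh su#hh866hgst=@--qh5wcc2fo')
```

['su:;.qh', 'st=@--qh']

The pattern matches optionally the literal 's', then one or more of a character in [t-v] (non-capturing group); then one or more of a non-word character, then the literal 'qh'.
Matches: at [0:7] → 'su:;.qh'; at [18:26] → 'st=@--qh'.
Since nothing is captured, `findall` lists the 2 matched substrings directly.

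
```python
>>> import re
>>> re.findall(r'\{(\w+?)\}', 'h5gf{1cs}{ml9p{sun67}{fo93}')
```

Walking the string: at [4:9] match '{1cs}', group 1 = '1cs'; at [14:21] match '{sun67}', group 1 = 'sun67'; at [21:27] match '{fo93}', group 1 = 'fo93'.
Because there's exactly one group, `findall` drops the full match and keeps group 1 from each hit.

['1cs', 'sun67', 'fo93']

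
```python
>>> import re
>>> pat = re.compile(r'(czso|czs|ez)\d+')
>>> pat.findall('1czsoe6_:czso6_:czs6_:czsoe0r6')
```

Walking the string: at [9:14] match 'czso6', group 1 = 'czso'; at [16:20] match 'czs6', group 1 = 'czs'.
With a single group, `findall` returns only what that group captured — 2 items.

['czso', 'czs']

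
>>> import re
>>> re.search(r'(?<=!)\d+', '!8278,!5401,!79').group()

'8278'

Because the assertion is zero-width, the text it checks is not consumed and won't appear in the result.
The match spans [1:5] → '8278'.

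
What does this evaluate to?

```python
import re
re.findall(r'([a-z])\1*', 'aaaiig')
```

['a', 'i', 'g']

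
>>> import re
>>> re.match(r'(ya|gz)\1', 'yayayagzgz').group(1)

`\1` has to match the exact text group 1 already captured.
`re.match` won't scan ahead — the pattern has to work from the very first character.
The match spans [0:4] → 'yaya'.
Captured: group 1 = 'ya'.

'ya'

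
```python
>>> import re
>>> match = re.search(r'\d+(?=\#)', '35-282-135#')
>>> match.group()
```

The positive lookaround only admits positions where the adjacent text matches; those characters stay outside the span.
The match spans [7:10] → '135'.

'135'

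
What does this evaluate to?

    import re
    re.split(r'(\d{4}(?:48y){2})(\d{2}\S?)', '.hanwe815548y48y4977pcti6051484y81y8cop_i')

The pattern matches exactly 4 of a digit, then the literal '48y' repeated 2 times (captured); then exactly 2 of a digit, then optionally a non-whitespace character (captured).
`re.split` interleaves the captured-group text with the surrounding fragments.

['.hanwe', '815548y48y', '497', '7pcti6051484y81y8cop_i']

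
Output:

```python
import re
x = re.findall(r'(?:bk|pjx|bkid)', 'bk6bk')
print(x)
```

Since nothing is captured, `findall` lists the 2 matched substrings directly.

['bk', 'bk']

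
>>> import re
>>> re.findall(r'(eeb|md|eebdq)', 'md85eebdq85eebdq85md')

The regex engine tests alternatives in the order written; an earlier branch that matches wins even if a later one would match more.
Walking the string: at [0:2] match 'md', group 1 = 'md'; at [4:7] match 'eeb', group 1 = 'eeb'; at [11:14] match 'eeb', group 1 = 'eeb'; at [18:20] match 'md', group 1 = 'md'.
With a single group, `findall` returns only what that group captured — 4 items.

['md', 'eeb', 'eeb', 'md']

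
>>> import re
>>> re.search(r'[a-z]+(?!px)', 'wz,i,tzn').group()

'wz'

A negative assertion filters positions out without eating any characters.
Unlike `match`, `search` isn't anchored — it looks for the pattern anywhere in the string.
The match spans [0:2] → 'wz'.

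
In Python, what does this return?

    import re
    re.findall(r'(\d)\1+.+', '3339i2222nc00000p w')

After group 1 captures some text, `\1` only succeeds where that same text appears again.
Walking the string: at [0:19] match '3339i2222nc00000p w', group 1 = '3'.
One capturing group, so `findall` returns just the captured substring from the one match — 1 in all.

['3']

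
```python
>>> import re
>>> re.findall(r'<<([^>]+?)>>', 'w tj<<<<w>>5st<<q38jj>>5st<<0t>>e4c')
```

['<<w', 'q38jj', '0t']

`findall` collects group 1 from each match (3 total).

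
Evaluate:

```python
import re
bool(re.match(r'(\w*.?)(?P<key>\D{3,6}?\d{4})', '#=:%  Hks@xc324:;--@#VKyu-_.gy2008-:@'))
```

False

The pattern matches zero or more of a word character, then optionally any character (captured); then 3 to 6 of a non-digit (lazy), then exactly 4 of a digit (captured as 'key').
`match` is anchored at position 0; if the pattern doesn't fit there, it returns None.
Here the pattern fails at index 0, so the call returns None, and `bool(None)` is False.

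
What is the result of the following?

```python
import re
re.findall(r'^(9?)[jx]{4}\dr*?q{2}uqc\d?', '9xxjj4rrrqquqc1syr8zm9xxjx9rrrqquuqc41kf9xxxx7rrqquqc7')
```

['9']

This matches anchored at the start of the string; then optionally a literal '9' (captured); then exactly 4 of one of [jx], then a digit; then zero or more of the literal 'r' (lazy), then exactly 2 of a literal 'q', then the literal 'uqc'; then optionally a digit.
Matches: at [0:15] match '9xxjj4rrrqquqc1', group 1 = '9'.
With a single group, `findall` returns only what that group captured — 1 item.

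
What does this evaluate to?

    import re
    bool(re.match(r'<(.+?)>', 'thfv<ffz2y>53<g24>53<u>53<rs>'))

False

`re.match` won't scan ahead — the pattern has to work from the very first character.
Here position 0 doesn't satisfy it, so the call returns None, and `bool(None)` is False.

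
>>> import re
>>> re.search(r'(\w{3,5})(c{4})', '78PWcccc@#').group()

'78PWcccc'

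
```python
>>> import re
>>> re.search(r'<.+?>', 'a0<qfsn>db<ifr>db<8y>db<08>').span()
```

Because the quantifier is non-greedy, it stops expanding at the earliest point where the rest of the pattern can succeed.
`re.search` scans for the first position where the pattern succeeds.
The match spans [2:8] → '<qfsn>'.

(2, 8)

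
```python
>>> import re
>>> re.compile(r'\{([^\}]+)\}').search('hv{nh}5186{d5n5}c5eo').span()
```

(2, 6)

The match spans [2:6] → '{nh}'.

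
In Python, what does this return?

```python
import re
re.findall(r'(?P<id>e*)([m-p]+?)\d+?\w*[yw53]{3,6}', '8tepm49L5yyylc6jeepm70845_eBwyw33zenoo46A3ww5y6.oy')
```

Pattern: zero or more of a literal 'e' (captured as 'id'); then one or more of a character in [m-p] (lazy) (captured); then one or more of a digit (lazy), then zero or more of a word character, then 3 to 6 of one of [yw53].
Walking the string: at [2:46] match 'epm49L5yyylc6jeepm70845_eBwyw33zenoo46A3ww5y', groups = ('e', 'pm').
Multiple groups make `findall` return tuples — one 2-tuple for the one match.

[('e', 'pm')]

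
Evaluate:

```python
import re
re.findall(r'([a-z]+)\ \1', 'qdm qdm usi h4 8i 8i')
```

['qdm']

`\1` has to match the exact text group 1 already captured.
One capturing group, so `findall` returns just the captured substring from the one match — 1 in all.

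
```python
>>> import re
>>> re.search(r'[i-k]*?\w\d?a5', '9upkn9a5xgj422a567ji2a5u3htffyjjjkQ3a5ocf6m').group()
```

'kn9a5'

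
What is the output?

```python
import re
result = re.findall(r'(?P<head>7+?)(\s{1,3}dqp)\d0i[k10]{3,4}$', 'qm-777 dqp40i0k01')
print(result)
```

Pattern: one or more of a literal '7' (lazy) (captured as 'head'); then 1 to 3 of whitespace, then the literal 'dqp' (captured); then a digit, then the literal '0i', then 3 to 4 of one of [k10]; then anchored at the end.
Matches: at [3:17] match '777 dqp40i0k01', groups = ('777', ' dqp').
Multiple groups make `findall` return tuples — one 2-tuple for the one match.

[('777', ' dqp')]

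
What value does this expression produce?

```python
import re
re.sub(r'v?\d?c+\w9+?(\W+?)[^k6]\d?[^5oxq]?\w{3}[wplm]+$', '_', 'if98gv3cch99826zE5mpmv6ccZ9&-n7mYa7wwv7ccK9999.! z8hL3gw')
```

This matches optionally the literal 'v', then optionally a digit, then one or more of the literal 'c'; then a word character, then one or more of a literal '9' (lazy); then one or more of a non-word character (lazy) (captured); then any character except [k6], then optionally a digit, then optionally any character except [5oxq]; then exactly 3 of a word character, then one or more of one of [wplm]; then anchored at the end.
Matches: at [37:56] → 'v7ccK9999.! z8hL3gw'.
`sub` substitutes '_' at each match site.

'if98gv3cch99826zE5mpmv6ccZ9&-n7mYa7ww_'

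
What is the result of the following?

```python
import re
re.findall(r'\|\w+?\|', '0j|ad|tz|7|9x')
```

['|ad|', '|7|']

Walking the string: at [2:6] → '|ad|'; at [8:11] → '|7|'.
Since nothing is captured, `findall` lists the 2 matched substrings directly.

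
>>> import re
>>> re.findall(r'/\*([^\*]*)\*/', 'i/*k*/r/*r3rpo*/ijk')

['k', 'r3rpo']

`findall` collects group 1 from each match (2 total).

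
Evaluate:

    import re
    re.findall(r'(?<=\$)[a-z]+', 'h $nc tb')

['nc']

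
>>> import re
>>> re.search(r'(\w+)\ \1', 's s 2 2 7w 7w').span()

`\1` is not a pattern — it's the concrete string captured by group 1, re-applied verbatim.
The match spans [0:3] → 's s'.

(0, 3)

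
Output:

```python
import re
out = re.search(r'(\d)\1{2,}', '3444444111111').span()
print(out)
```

(1, 7)

A backreference is literal: `\1` must see the identical characters the first group matched.
The match spans [1:7] → '444444'.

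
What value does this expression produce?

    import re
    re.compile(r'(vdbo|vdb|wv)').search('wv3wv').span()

(0, 2)

The match spans [0:2] → 'wv'.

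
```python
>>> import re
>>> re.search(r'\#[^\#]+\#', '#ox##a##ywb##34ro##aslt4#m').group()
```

Unlike `match`, `search` isn't anchored — it looks for the pattern anywhere in the string.
The match spans [0:4] → '#ox#'.

'#ox#'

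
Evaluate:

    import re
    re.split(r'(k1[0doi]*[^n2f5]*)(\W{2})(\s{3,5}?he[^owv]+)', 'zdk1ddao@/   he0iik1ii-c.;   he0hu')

['zd', 'k1ddao@/   he0iik1ii-c', '.;', '   he0hu', '']

The group in the pattern means `split` returns the separators' captures alongside the pieces.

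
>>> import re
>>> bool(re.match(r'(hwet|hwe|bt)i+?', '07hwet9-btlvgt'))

`match` is anchored at position 0; if the pattern doesn't fit there, it returns None.
Here position 0 doesn't satisfy it, so the call returns None, and `bool(None)` is False.

False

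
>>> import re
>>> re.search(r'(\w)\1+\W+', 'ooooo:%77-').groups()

`\1` is not a pattern — it's the concrete string captured by group 1, re-applied verbatim.
`re.search` scans for the first position where the pattern succeeds.
The match spans [0:7] → 'ooooo:%'.
Captured: group 1 = 'o'.

('o',)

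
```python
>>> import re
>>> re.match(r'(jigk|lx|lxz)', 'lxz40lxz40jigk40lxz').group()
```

`re.match` only tries the pattern at the start of the string.
The match spans [0:2] → 'lx'.

'lx'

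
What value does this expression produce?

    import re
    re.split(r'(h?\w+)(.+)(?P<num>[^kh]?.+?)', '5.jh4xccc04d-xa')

['', '5', '.jh4xccc04d-x', 'a', '']

The group in the pattern means `split` returns the separators' captures alongside the pieces.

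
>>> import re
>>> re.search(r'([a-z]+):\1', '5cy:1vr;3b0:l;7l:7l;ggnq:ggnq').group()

'ggnq:ggnq'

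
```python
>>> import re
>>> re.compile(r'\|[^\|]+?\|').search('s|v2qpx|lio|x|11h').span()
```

(1, 8)

The match spans [1:8] → '|v2qpx|'.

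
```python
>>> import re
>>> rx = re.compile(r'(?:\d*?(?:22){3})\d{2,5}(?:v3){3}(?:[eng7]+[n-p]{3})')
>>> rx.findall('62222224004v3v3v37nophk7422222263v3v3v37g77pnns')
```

Pattern: zero or more of a digit (lazy), then the literal '22' repeated 3 times (non-capturing group); then 2 to 5 of a digit, then the literal 'v3' repeated 3 times; then one or more of one of [eng7], then exactly 3 of a character in [n-p] (non-capturing group).
Scanning left to right: at [0:21] → '62222224004v3v3v37nop'; at [23:46] → '7422222263v3v3v37g77pnn'.
With no groups in the pattern, `findall` gives back each whole match — 2 here.

['62222224004v3v3v37nop', '7422222263v3v3v37g77pnn']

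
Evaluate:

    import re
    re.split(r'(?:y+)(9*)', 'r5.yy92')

['r5.', '9', '2']

This matches one or more of a literal 'y' (non-capturing group); then zero or more of a literal '9' (captured).
Matches to split on: at [3:6] → 'yy9'.
The group in the pattern means `split` returns the separators' captures alongside the pieces.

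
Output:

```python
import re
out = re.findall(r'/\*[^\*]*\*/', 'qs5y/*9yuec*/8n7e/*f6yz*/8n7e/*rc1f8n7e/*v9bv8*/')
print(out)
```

['/*9yuec*/', '/*f6yz*/', '/*v9bv8*/']

With no groups in the pattern, `findall` gives back each whole match — 3 here.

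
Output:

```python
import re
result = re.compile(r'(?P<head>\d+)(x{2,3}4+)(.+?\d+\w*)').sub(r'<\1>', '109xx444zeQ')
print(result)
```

This matches one or more of a digit (captured as 'head'); then 2 to 3 of a literal 'x', then one or more of the literal '4' (captured); then one or more of any character (lazy), then one or more of a digit, then zero or more of a word character (captured).
The replacement refers to a captured group, so each match is rewritten using its own captured text.

<109>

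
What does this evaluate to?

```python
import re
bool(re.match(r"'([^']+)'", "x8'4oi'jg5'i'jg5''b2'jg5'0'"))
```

With `match`, the pattern is implicitly anchored at the beginning.
Here position 0 doesn't satisfy it, so the call returns None, and `bool(None)` is False.

False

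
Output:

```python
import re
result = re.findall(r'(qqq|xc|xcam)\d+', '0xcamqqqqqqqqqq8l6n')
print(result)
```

Matches: at [12:16] match 'qqq8', group 1 = 'qqq'.
With a single group, `findall` returns only what that group captured — 1 item.

['qqq']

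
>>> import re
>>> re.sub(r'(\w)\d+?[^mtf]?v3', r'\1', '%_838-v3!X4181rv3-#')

Pattern: a word character (captured); then one or more of a digit (lazy); then optionally any character except [mtf], then the literal 'v3'.
Each match is replaced using the text its own group 1 captured.

'%_!X-#'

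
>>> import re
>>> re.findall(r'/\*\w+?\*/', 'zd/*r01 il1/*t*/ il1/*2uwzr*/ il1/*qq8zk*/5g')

Scanning left to right: at [11:16] → '/*t*/'; at [20:29] → '/*2uwzr*/'; at [33:42] → '/*qq8zk*/'.
`findall` yields the raw match text (3 of them) because the pattern has no groups.

['/*t*/', '/*2uwzr*/', '/*qq8zk*/']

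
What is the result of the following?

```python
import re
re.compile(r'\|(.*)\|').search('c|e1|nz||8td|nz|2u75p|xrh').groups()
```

('e1|nz||8td|nz|2u75p',)

`search` walks the string left to right and returns the first match it finds.
The match spans [1:22] → '|e1|nz||8td|nz|2u75p|'.
Captured: group 1 = 'e1|nz||8td|nz|2u75p'.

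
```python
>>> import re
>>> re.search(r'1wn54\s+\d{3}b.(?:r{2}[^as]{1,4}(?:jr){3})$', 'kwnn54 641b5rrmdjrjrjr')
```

None

Pattern: the literal '1wn', then the literal '54', then one or more of whitespace; then exactly 3 of a digit, then a literal 'b', then any character; then exactly 2 of a literal 'r', then 1 to 4 of any character except [as], then the literal 'jr' repeated 3 times (non-capturing group); then anchored at the end.
`re.search` tries every starting position until one works.
Here nothing in the string fits, so the call returns None.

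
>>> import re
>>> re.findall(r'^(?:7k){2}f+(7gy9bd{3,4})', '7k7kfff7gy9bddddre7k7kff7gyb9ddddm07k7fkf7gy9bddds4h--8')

['7gy9bdddd']

This matches anchored at the start of the string; then the literal '7k' repeated 2 times, then one or more of a literal 'f'; then the literal '7gy', then the literal '9b', then 3 to 4 of the literal 'd' (captured).
Matches: at [0:16] match '7k7kfff7gy9bdddd', group 1 = '7gy9bdddd'.
`findall` collects group 1 from the one match (1 total).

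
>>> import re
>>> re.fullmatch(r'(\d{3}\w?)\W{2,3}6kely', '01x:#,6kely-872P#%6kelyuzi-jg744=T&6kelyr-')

None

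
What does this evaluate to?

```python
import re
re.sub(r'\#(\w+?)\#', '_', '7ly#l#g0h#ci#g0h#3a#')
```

'7ly_g0h_g0h_'

`sub` substitutes '_' at each match site.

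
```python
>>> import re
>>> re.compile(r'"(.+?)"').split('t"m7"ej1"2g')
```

['t', 'm7', 'ej1"2g']

Matches to split on: at [1:5] → '"m7"'.
The group in the pattern means `split` returns the separators' captures alongside the pieces.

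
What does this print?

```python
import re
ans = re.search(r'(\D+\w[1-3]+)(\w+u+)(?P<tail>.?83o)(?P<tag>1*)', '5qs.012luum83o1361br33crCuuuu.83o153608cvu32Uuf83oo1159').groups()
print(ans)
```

('qs.012', 'luum83o1361br33crCuuuu', '.83o', '1')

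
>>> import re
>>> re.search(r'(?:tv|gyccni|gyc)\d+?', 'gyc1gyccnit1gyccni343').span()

`re.search` tries every starting position until one works.
The match spans [0:4] → 'gyc1'.

(0, 4)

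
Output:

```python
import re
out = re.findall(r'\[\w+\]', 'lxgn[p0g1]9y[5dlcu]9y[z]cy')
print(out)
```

Walking the string: at [4:10] → '[p0g1]'; at [12:19] → '[5dlcu]'; at [21:24] → '[z]'.
Since nothing is captured, `findall` lists the 3 matched substrings directly.

['[p0g1]', '[5dlcu]', '[z]']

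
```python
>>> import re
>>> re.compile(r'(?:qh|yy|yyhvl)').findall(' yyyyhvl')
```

['yy', 'yy']

Alternation tries branches left to right and keeps the first one that lets the overall match succeed at that position.
Scanning left to right: at [1:3] → 'yy'; at [3:5] → 'yy'.
`findall` yields the raw match text (2 of them) because the pattern has no groups.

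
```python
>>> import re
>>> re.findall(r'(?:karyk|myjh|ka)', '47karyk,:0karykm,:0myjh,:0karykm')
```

Alternation tries branches left to right and keeps the first one that lets the overall match succeed at that position.
Walking the string: at [2:7] → 'karyk'; at [10:15] → 'karyk'; at [19:23] → 'myjh'; at [26:31] → 'karyk'.
No capturing groups, so `findall` returns the 4 full match strings.

['karyk', 'karyk', 'myjh', 'karyk']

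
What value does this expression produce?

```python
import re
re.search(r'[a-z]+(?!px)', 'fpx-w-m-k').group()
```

'fpx'

A negative assertion filters positions out without eating any characters.
Unlike `match`, `search` isn't anchored — it looks for the pattern anywhere in the string.
The match spans [0:3] → 'fpx'.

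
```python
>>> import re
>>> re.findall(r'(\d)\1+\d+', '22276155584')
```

A backreference is literal: `\1` must see the identical characters the first group matched.
Scanning left to right: at [0:11] match '22276155584', group 1 = '2'.
One capturing group, so `findall` returns just the captured substring from the one match — 1 in all.

['2']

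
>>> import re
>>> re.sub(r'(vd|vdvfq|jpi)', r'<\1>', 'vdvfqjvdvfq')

'<vd>vfqj<vd>vfq'

Alternation isn't longest-match — the leftmost alternative that fits at this position is chosen.
Matches: at [0:2] → 'vd'; at [6:8] → 'vd'.
`\1` in the replacement pulls in group 1's text for each match.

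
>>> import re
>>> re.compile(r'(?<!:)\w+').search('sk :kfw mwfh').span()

The negative lookahead/lookbehind blocks any match where the forbidden context is present.
The match spans [0:2] → 'sk'.

(0, 2)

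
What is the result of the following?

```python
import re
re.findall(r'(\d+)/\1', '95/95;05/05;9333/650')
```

`\1` is not a pattern — it's the concrete string captured by group 1, re-applied verbatim.
One capturing group, so `findall` returns just the captured substring from each match — 2 in all.

['95', '05']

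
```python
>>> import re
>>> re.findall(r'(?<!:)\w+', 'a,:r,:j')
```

['a']

A negative assertion filters positions out without eating any characters.
Since nothing is captured, `findall` lists the 1 matched substring directly.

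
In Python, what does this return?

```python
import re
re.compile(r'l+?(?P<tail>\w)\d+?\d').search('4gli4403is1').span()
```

The pattern matches one or more of a literal 'l' (lazy); then a word character (captured as 'tail'); then one or more of a digit (lazy), then a digit.
A `+?`/`*?`/`{m,n}?` starts at its minimum and grows only as far as needed for what follows to match.
`re.search` scans for the first position where the pattern succeeds.
The match spans [2:6] → 'li44'.
Captured: group 1 = 'i'.

(2, 6)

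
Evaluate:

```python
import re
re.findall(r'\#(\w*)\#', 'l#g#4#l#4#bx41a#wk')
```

['g', 'l', 'bx41a']

Scanning left to right: at [1:4] match '#g#', group 1 = 'g'; at [5:8] match '#l#', group 1 = 'l'; at [9:16] match '#bx41a#', group 1 = 'bx41a'.
With a single group, `findall` returns only what that group captured — 3 items.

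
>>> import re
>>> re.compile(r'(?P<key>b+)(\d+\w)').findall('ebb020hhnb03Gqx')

[('bb', '020h'), ('b', '03G')]

The pattern matches one or more of a literal 'b' (captured as 'key'); then one or more of a digit, then a word character (captured).
With 2 capturing groups, `findall` returns a 2-tuple per match.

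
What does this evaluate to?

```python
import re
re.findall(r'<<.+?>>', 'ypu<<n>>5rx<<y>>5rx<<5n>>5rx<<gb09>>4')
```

['<<n>>', '<<y>>', '<<5n>>', '<<gb09>>']

`findall` yields the raw match text (4 of them) because the pattern has no groups.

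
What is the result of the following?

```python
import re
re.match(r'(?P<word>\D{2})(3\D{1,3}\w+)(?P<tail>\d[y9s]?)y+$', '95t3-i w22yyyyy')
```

With `match`, the pattern is implicitly anchored at the beginning.
Here the pattern fails at index 0, so the call returns None.

None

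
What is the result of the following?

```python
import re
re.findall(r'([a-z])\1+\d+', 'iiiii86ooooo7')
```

['i', 'o']

A backreference is literal: `\1` must see the identical characters the first group matched.
Scanning left to right: at [0:7] match 'iiiii86', group 1 = 'i'; at [7:13] match 'ooooo7', group 1 = 'o'.
Because there's exactly one group, `findall` drops the full match and keeps group 1 from each hit.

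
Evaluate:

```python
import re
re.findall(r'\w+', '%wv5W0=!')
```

['wv5W0']

This matches one or more of a word character.
Walking the string: at [1:6] → 'wv5W0'.
With no groups in the pattern, `findall` gives back each whole match — 1 here.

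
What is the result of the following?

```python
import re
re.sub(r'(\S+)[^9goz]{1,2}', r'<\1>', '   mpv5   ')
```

Pattern: one or more of a non-whitespace character (captured); then 1 to 2 of any character except [9goz].
The replacement refers to a captured group, so each match is rewritten using its own captured text.

'   <mpv5> '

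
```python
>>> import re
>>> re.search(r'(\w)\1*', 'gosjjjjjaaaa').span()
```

(0, 1)

A backreference is literal: `\1` must see the identical characters the first group matched.
`re.search` scans for the first position where the pattern succeeds.
The match spans [0:1] → 'g'.
Captured: group 1 = 'g'.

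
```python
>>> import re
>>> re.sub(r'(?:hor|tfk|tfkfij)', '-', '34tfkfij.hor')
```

'34-fij.-'

The regex engine tests alternatives in the order written; an earlier branch that matches wins even if a later one would match more.
Each match is replaced by '-'.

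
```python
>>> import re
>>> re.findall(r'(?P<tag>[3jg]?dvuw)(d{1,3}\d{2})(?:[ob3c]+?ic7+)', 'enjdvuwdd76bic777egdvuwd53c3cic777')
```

[('jdvuw', 'dd76'), ('gdvuw', 'd53')]

This matches optionally one of [3jg], then the literal 'dvu', then the literal 'w' (captured as 'tag'); then 1 to 3 of a literal 'd', then exactly 2 of a digit (captured); then one or more of one of [ob3c] (lazy), then the literal 'ic', then one or more of a literal '7' (non-capturing group).
Scanning left to right: at [2:17] match 'jdvuwdd76bic777', groups = ('jdvuw', 'dd76'); at [18:34] match 'gdvuwd53c3cic777', groups = ('gdvuw', 'd53').
`findall` packs the 2 group values into a tuple for every match.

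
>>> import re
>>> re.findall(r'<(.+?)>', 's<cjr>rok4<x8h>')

A `+?`/`*?`/`{m,n}?` starts at its minimum and grows only as far as needed for what follows to match.
One capturing group, so `findall` returns just the captured substring from each match — 2 in all.

['cjr', 'x8h']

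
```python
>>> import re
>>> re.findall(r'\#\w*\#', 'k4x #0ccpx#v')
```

Walking the string: at [4:11] → '#0ccpx#'.
No capturing groups, so `findall` returns the 1 full match string.

['#0ccpx#']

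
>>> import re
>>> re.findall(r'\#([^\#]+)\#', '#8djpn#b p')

['8djpn']

With a single group, `findall` returns only what that group captured — 1 item.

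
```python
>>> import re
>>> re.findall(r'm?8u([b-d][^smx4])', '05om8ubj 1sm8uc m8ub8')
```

Pattern: optionally a literal 'm', then the literal '8u'; then a character in [b-d], then any character except [smx4] (captured).
Walking the string: at [3:8] match 'm8ubj', group 1 = 'bj'; at [11:16] match 'm8uc ', group 1 = 'c '; at [16:21] match 'm8ub8', group 1 = 'b8'.
With a single group, `findall` returns only what that group captured — 3 items.

['bj', 'c ', 'b8']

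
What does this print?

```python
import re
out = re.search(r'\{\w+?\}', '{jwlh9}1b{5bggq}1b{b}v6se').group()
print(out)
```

Unlike `match`, `search` isn't anchored — it looks for the pattern anywhere in the string.
The match spans [0:7] → '{jwlh9}'.

{jwlh9}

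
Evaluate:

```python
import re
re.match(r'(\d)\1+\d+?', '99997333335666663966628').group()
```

'99997'

`re.match` only tries the pattern at the start of the string.
The match spans [0:5] → '99997'.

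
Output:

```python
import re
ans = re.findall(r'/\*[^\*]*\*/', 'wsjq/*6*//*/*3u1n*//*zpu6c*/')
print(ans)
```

With no groups in the pattern, `findall` gives back each whole match — 3 here.

['/*6*/', '/*3u1n*/', '/*zpu6c*/']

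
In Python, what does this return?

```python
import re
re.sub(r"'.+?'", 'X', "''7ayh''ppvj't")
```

'XXt'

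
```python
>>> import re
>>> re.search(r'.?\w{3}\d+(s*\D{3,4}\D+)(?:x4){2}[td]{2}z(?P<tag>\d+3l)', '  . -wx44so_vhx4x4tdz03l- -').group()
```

'-wx44so_vhx4x4tdz03l'

The pattern matches optionally any character, then exactly 3 of a word character; then one or more of a digit; then zero or more of the literal 's', then 3 to 4 of a non-digit, then one or more of a non-digit (captured); then the literal 'x4' repeated 2 times, then exactly 2 of one of [td], then the literal 'z'; then one or more of a digit, then the literal '3l' (captured as 'tag').
`re.search` tries every starting position until one works.
The match spans [4:24] → '-wx44so_vhx4x4tdz03l'.
Captured: group 1 = 'so_vh', group 2 = '03l'.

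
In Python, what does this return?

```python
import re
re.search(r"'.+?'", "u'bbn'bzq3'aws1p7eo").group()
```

"'bbn'"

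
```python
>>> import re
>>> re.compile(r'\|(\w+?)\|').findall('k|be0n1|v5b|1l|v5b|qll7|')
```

With a single group, `findall` returns only what that group captured — 3 items.

['be0n1', '1l', 'qll7']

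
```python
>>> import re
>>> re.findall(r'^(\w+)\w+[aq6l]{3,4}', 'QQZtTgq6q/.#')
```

With a single group, `findall` returns only what that group captured — 1 item.

['QQZtT']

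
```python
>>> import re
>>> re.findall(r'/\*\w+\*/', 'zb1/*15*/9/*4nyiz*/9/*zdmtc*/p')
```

['/*15*/', '/*4nyiz*/', '/*zdmtc*/']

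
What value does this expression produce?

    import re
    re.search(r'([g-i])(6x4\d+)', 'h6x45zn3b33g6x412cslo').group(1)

This matches a character in [g-i] (captured); then the literal '6x4', then one or more of a digit (captured).
Unlike `match`, `search` isn't anchored — it looks for the pattern anywhere in the string.
The match spans [0:5] → 'h6x45'.
Captured: group 1 = 'h', group 2 = '6x45'.

'h'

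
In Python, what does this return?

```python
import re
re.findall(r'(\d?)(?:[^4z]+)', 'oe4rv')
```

['', '4']

One capturing group, so `findall` returns just the captured substring from each match — 2 in all.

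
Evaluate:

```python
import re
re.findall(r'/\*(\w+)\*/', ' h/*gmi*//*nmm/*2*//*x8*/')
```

['gmi', '2', 'x8']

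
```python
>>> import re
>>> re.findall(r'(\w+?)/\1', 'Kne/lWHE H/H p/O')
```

After group 1 captures some text, `\1` only succeeds where that same text appears again.
`findall` collects group 1 from the one match (1 total).

['H']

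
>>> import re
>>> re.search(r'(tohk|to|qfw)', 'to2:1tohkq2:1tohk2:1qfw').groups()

('to',)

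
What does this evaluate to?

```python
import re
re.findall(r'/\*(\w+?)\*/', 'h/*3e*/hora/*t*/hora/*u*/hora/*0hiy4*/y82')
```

Walking the string: at [1:7] match '/*3e*/', group 1 = '3e'; at [11:16] match '/*t*/', group 1 = 't'; at [20:25] match '/*u*/', group 1 = 'u'; at [29:38] match '/*0hiy4*/', group 1 = '0hiy4'.
`findall` collects group 1 from each match (4 total).

['3e', 't', 'u', '0hiy4']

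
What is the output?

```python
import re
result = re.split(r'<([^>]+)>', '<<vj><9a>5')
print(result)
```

Matches to split on: at [0:5] → '<<vj>'; at [5:9] → '<9a>'.
The group in the pattern means `split` returns the separators' captures alongside the pieces.

['', '<vj', '', '9a', '5']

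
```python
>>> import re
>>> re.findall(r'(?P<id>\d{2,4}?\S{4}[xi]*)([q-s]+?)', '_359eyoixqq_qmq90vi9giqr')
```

[('359eyoix', 'q'), ('90vi9gi', 'q')]

This matches 2 to 4 of a digit (lazy), then exactly 4 of a non-whitespace character, then zero or more of one of [xi] (captured as 'id'); then one or more of a character in [q-s] (lazy) (captured).
Matches: at [1:10] match '359eyoixq', groups = ('359eyoix', 'q'); at [15:23] match '90vi9giq', groups = ('90vi9gi', 'q').
`findall` packs the 2 group values into a tuple for every match.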